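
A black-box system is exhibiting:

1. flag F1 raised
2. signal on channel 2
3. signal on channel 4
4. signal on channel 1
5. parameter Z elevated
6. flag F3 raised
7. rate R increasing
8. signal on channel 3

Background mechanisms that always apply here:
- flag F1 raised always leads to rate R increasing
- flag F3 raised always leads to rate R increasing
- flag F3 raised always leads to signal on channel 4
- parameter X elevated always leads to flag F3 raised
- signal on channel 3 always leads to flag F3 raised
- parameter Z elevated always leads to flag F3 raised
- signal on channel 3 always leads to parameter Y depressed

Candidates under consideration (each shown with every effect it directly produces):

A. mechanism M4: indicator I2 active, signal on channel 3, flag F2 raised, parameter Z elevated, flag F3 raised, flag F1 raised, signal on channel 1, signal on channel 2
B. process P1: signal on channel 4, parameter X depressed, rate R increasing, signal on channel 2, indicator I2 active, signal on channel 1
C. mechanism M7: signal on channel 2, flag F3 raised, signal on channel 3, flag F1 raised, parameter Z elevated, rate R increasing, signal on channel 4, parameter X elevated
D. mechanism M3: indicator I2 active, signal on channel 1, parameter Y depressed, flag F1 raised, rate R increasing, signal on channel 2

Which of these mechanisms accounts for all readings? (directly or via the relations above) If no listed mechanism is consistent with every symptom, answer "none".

A

Per-candidate check:
(A) mechanism M4 — flag F1 raised ✓; signal on channel 2 ✓; signal on channel 4 ✓ (by flag F3 raised → signal on channel 4); signal on channel 1 ✓; parameter Z elevated ✓; flag F3 raised ✓; rate R increasing ✓ (by flag F1 raised → rate R increasing); signal on channel 3 ✓
(B) process P1 — flag F1 raised ✗; signal on channel 2 ✓; signal on channel 4 ✓; signal on channel 1 ✓; parameter Z elevated ✗; flag F3 raised ✗; rate R increasing ✓; signal on channel 3 ✗
(C) mechanism M7 — flag F1 raised ✓; signal on channel 2 ✓; signal on channel 4 ✓; signal on channel 1 ✗; parameter Z elevated ✓; flag F3 raised ✓; rate R increasing ✓; signal on channel 3 ✓
(D) mechanism M3 — does not account for signal on channel 4, parameter Z elevated, flag F3 raised, signal on channel 3
Only (A) is consistent with every observation.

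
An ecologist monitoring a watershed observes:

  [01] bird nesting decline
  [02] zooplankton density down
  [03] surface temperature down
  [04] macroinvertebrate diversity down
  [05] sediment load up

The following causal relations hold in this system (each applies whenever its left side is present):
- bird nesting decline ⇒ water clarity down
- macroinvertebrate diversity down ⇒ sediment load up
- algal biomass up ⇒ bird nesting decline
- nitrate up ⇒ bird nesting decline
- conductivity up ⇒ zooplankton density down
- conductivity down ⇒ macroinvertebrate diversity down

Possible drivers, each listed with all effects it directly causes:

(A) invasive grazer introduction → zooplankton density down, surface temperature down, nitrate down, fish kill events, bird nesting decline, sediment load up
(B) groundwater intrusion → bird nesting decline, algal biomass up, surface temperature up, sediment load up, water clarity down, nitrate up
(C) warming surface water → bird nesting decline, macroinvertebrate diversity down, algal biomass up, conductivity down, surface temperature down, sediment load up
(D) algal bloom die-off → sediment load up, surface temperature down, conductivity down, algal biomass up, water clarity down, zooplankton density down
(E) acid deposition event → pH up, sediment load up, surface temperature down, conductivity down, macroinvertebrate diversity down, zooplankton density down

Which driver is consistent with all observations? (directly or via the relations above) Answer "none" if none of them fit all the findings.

D

Testing each hypothesis:
(A) invasive grazer introduction — bird nesting decline yes; zooplankton density down yes; surface temperature down yes; macroinvertebrate diversity down NO; sediment load up yes
(B) groundwater intrusion — bird nesting decline yes; zooplankton density down NO; surface temperature down NO; macroinvertebrate diversity down NO; sediment load up yes
(C) warming surface water — bird nesting decline yes; zooplankton density down NO; surface temperature down yes; macroinvertebrate diversity down yes; sediment load up yes
(D) algal bloom die-off — bird nesting decline yes (via algal biomass up → bird nesting decline); zooplankton density down yes; surface temperature down yes; macroinvertebrate diversity down yes (via conductivity down → macroinvertebrate diversity down); sediment load up yes
(E) acid deposition event — bird nesting decline NO; zooplankton density down yes; surface temperature down yes; macroinvertebrate diversity down yes; sediment load up yes
(D) is the only candidate with no mismatches.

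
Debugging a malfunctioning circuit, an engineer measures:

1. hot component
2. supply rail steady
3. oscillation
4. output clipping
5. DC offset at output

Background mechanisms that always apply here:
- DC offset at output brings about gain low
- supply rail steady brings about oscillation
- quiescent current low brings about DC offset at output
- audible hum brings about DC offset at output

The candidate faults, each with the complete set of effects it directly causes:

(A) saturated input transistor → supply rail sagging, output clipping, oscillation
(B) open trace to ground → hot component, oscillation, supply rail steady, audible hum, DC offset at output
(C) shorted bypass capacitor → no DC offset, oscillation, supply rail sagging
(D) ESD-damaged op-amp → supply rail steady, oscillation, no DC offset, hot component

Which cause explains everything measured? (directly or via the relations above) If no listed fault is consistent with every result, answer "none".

Per-candidate check:
(A) saturated input transistor — fails on hot component, supply rail steady, DC offset at output (predicts supply rail sagging, not supply rail steady)
(B) open trace to ground — does not account for output clipping
(C) shorted bypass capacitor — fails on hot component, supply rail steady, output clipping, DC offset at output (predicts supply rail sagging, not supply rail steady; predicts no DC offset, not DC offset at output)
(D) ESD-damaged op-amp — hot component match; supply rail steady match; oscillation match; output clipping miss; DC offset at output miss
No candidate is consistent with all observations.

none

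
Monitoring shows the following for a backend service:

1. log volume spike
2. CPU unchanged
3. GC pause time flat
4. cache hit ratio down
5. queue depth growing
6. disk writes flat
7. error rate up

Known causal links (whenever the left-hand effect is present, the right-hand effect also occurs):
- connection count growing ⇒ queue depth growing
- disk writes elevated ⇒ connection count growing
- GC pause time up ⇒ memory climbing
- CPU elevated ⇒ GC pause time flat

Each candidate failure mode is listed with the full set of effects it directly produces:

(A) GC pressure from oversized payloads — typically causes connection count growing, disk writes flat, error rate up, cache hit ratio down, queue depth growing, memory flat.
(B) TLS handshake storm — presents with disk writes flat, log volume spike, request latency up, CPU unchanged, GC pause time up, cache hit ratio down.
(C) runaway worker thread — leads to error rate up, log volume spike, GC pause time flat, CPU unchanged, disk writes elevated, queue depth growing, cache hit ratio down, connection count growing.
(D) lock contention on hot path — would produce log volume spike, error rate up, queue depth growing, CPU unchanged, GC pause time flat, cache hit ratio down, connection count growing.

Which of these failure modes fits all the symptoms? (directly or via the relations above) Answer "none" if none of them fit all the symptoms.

none

For each candidate, compare predicted effects to what was observed:
(A) GC pressure from oversized payloads — does not account for log volume spike, CPU unchanged, GC pause time flat
(B) TLS handshake storm — fails on GC pause time flat, queue depth growing, error rate up (predicts GC pause time up, not GC pause time flat)
(C) runaway worker thread — fails on disk writes flat (predicts disk writes elevated, not disk writes flat)
(D) lock contention on hot path — log volume spike ✓; CPU unchanged ✓; GC pause time flat ✓; cache hit ratio down ✓; queue depth growing ✓; disk writes flat ✗; error rate up ✓
Every candidate fails on at least one observation.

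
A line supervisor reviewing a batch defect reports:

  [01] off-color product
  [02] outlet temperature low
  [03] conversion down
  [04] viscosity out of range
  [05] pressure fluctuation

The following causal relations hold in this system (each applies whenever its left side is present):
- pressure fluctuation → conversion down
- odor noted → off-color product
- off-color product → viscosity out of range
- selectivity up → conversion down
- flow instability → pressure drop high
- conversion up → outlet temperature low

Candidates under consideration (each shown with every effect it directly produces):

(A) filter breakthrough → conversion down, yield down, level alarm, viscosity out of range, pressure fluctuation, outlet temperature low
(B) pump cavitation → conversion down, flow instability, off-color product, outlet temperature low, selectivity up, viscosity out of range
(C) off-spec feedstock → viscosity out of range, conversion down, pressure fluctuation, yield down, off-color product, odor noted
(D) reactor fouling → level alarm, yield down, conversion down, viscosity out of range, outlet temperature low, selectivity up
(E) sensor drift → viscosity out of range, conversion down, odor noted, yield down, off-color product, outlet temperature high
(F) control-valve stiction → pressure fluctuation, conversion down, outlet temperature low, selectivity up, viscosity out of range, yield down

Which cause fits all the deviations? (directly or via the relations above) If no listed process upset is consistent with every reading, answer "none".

Per-candidate check:
(A) filter breakthrough — does not account for off-color product
(B) pump cavitation — does not account for pressure fluctuation
(C) off-spec feedstock — does not account for outlet temperature low
(D) reactor fouling — off-color product -; outlet temperature low +; conversion down +; viscosity out of range +; pressure fluctuation -
(E) sensor drift — fails on outlet temperature low, pressure fluctuation (predicts outlet temperature high, not outlet temperature low)
(F) control-valve stiction — off-color product -; outlet temperature low +; conversion down +; viscosity out of range +; pressure fluctuation +
None of the listed candidates fits everything.

none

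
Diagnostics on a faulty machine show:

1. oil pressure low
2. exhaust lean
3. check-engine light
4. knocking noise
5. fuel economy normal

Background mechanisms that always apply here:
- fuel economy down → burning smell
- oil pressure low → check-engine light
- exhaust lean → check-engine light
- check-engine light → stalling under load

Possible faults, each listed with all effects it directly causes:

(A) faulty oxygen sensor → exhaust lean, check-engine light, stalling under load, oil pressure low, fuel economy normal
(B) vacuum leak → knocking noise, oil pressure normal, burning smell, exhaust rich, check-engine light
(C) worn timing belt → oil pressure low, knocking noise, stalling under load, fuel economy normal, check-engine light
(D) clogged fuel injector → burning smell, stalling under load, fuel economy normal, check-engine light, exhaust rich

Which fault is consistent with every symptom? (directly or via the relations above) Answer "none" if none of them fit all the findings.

For each candidate, compare predicted effects to what was observed:
(A) faulty oxygen sensor — does not account for knocking noise
(B) vacuum leak — oil pressure low NO; exhaust lean NO; check-engine light yes; knocking noise yes; fuel economy normal NO
(C) worn timing belt — does not account for exhaust lean
(D) clogged fuel injector — oil pressure low NO; exhaust lean NO; check-engine light yes; knocking noise NO; fuel economy normal yes
No candidate is consistent with all observations.

none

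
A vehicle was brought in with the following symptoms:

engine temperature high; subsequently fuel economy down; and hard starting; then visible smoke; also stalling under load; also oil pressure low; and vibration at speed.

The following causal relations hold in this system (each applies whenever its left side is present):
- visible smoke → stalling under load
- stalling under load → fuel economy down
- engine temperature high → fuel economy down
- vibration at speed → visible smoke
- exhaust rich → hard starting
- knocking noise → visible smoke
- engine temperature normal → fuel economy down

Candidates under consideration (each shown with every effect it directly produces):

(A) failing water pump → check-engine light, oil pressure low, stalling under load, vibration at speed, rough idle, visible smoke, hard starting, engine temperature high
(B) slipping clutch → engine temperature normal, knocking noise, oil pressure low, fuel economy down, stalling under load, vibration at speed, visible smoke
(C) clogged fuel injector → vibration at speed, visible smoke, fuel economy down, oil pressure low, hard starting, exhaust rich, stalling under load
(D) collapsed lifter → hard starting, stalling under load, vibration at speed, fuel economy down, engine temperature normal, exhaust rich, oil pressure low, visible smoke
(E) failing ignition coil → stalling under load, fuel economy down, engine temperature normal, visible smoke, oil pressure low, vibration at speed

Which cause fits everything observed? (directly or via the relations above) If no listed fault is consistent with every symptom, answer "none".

A

For each candidate, compare predicted effects to what was observed:
(A) failing water pump — engine temperature high match; fuel economy down match (by engine temperature high → fuel economy down); hard starting match; visible smoke match; stalling under load match; oil pressure low match; vibration at speed match
(B) slipping clutch — fails on engine temperature high, hard starting (predicts engine temperature normal, not engine temperature high)
(C) clogged fuel injector — engine temperature high miss; fuel economy down match; hard starting match; visible smoke match; stalling under load match; oil pressure low match; vibration at speed match
(D) collapsed lifter — engine temperature high miss; fuel economy down match; hard starting match; visible smoke match; stalling under load match; oil pressure low match; vibration at speed match
(E) failing ignition coil — engine temperature high miss; fuel economy down match; hard starting miss; visible smoke match; stalling under load match; oil pressure low match; vibration at speed match
Only (A) is consistent with every observation.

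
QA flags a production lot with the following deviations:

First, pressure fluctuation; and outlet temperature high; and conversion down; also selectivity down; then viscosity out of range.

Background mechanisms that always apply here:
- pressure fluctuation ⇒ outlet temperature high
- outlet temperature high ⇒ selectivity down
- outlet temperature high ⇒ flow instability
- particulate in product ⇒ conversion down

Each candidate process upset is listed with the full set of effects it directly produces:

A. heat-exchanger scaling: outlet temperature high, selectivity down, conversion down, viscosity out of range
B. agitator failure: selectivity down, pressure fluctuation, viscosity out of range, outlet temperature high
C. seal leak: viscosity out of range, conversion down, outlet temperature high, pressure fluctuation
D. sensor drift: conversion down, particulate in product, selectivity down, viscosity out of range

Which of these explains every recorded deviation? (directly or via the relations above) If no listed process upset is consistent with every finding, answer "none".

For each candidate, compare predicted effects to what was observed:
(A) heat-exchanger scaling — does not account for pressure fluctuation
(B) agitator failure — does not account for conversion down
(C) seal leak — pressure fluctuation match; outlet temperature high match; conversion down match; selectivity down match (by outlet temperature high → selectivity down); viscosity out of range match
(D) sensor drift — does not account for pressure fluctuation, outlet temperature high
Only (C) is consistent with every observation.

C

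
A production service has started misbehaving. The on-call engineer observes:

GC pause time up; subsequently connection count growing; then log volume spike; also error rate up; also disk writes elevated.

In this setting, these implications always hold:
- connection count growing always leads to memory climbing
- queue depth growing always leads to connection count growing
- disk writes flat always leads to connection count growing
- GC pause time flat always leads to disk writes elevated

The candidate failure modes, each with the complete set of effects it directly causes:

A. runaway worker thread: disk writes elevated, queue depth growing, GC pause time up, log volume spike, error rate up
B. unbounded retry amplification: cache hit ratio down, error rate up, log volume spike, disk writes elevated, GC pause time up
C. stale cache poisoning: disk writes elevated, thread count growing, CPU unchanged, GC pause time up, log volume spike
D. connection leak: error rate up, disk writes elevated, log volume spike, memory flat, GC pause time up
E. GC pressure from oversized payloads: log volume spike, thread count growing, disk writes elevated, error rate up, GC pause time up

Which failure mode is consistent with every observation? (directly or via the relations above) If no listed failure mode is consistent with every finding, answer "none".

Testing each hypothesis:
(A) runaway worker thread — accounts for every observation (connection count growing through queue depth growing → connection count growing)
(B) unbounded retry amplification — GC pause time up yes; connection count growing NO; log volume spike yes; error rate up yes; disk writes elevated yes
(C) stale cache poisoning — GC pause time up yes; connection count growing NO; log volume spike yes; error rate up NO; disk writes elevated yes
(D) connection leak — does not account for connection count growing
(E) GC pressure from oversized payloads — GC pause time up yes; connection count growing NO; log volume spike yes; error rate up yes; disk writes elevated yes
Only (A) is consistent with every observation.

A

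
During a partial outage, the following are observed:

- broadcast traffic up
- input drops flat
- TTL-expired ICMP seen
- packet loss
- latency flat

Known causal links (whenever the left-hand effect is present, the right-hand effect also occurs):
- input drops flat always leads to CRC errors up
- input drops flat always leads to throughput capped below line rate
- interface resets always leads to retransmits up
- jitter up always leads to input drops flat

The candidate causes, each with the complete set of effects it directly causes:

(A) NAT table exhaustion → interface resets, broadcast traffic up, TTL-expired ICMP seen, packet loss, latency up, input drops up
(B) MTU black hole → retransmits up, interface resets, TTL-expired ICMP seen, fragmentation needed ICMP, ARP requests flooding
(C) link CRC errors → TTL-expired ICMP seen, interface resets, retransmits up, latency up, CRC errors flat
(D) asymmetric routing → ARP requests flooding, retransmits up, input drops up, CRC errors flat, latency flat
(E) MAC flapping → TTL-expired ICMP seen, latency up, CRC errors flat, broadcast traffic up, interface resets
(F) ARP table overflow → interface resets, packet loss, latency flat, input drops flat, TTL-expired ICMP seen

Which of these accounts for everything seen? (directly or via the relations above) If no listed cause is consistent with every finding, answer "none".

Testing each hypothesis:
(A) NAT table exhaustion — fails on input drops flat, latency flat (predicts input drops up, not input drops flat; predicts latency up, not latency flat)
(B) MTU black hole — broadcast traffic up -; input drops flat -; TTL-expired ICMP seen +; packet loss -; latency flat -
(C) link CRC errors — fails on broadcast traffic up, input drops flat, packet loss, latency flat (predicts latency up, not latency flat)
(D) asymmetric routing — fails on broadcast traffic up, input drops flat, TTL-expired ICMP seen, packet loss (predicts input drops up, not input drops flat)
(E) MAC flapping — fails on input drops flat, packet loss, latency flat (predicts latency up, not latency flat)
(F) ARP table overflow — broadcast traffic up -; input drops flat +; TTL-expired ICMP seen +; packet loss +; latency flat +
None of the listed candidates fits everything.

none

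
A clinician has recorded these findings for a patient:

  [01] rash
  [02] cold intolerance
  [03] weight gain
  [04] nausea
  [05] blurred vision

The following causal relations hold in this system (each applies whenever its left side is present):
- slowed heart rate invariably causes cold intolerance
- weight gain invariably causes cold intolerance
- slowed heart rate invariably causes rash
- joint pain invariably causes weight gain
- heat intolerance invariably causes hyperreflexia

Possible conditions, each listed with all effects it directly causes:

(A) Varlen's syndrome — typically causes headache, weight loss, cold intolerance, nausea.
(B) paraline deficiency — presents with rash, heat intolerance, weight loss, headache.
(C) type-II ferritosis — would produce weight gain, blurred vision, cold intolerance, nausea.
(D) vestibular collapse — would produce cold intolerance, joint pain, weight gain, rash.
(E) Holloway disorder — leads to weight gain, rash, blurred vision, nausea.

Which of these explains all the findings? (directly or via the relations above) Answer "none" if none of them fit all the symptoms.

Testing each hypothesis:
(A) Varlen's syndrome — rash ✗; cold intolerance ✓; weight gain ✗; nausea ✓; blurred vision ✗
(B) paraline deficiency — rash ✓; cold intolerance ✗; weight gain ✗; nausea ✗; blurred vision ✗
(C) type-II ferritosis — does not account for rash
(D) vestibular collapse — does not account for nausea, blurred vision
(E) Holloway disorder — rash ✓; cold intolerance ✓ (through weight gain → cold intolerance); weight gain ✓; nausea ✓; blurred vision ✓
(E) is the only candidate with no mismatches.

E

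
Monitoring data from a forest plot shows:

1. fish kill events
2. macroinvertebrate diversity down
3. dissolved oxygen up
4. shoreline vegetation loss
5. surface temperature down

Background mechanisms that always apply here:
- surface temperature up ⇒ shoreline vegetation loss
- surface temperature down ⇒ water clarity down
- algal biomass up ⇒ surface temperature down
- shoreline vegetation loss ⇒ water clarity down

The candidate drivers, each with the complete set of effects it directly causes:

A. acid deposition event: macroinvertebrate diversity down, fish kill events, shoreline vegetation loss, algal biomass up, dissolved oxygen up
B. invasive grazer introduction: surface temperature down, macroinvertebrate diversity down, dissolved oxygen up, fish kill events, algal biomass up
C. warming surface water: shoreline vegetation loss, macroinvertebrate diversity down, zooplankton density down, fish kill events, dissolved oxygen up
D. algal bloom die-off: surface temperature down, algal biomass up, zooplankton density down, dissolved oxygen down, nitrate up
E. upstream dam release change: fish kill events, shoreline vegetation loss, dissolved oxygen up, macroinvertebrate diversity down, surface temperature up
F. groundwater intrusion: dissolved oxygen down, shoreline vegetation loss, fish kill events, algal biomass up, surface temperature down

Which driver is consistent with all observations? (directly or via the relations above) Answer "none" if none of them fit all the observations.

A

Testing each hypothesis:
(A) acid deposition event — fish kill events yes; macroinvertebrate diversity down yes; dissolved oxygen up yes; shoreline vegetation loss yes; surface temperature down yes (via algal biomass up → surface temperature down)
(B) invasive grazer introduction — fish kill events yes; macroinvertebrate diversity down yes; dissolved oxygen up yes; shoreline vegetation loss NO; surface temperature down yes
(C) warming surface water — fish kill events yes; macroinvertebrate diversity down yes; dissolved oxygen up yes; shoreline vegetation loss yes; surface temperature down NO
(D) algal bloom die-off — fails on fish kill events, macroinvertebrate diversity down, dissolved oxygen up, shoreline vegetation loss (predicts dissolved oxygen down, not dissolved oxygen up)
(E) upstream dam release change — fish kill events yes; macroinvertebrate diversity down yes; dissolved oxygen up yes; shoreline vegetation loss yes; surface temperature down NO
(F) groundwater intrusion — fish kill events yes; macroinvertebrate diversity down NO; dissolved oxygen up NO; shoreline vegetation loss yes; surface temperature down yes
(A) alone accounts for all the evidence.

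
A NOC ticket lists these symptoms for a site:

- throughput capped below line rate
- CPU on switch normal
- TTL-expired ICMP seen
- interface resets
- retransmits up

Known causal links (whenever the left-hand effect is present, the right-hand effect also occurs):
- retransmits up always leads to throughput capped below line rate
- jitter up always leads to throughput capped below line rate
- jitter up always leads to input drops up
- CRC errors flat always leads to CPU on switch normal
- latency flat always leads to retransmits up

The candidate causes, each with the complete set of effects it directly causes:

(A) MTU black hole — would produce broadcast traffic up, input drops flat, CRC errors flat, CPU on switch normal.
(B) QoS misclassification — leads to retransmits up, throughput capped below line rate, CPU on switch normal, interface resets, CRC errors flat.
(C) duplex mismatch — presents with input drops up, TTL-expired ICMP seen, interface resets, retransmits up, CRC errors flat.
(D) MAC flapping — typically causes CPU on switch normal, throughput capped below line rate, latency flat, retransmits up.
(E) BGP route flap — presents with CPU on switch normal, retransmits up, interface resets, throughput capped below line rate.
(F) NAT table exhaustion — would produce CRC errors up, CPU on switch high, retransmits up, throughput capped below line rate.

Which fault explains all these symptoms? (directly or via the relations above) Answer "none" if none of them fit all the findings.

Per-candidate check:
(A) MTU black hole — throughput capped below line rate NO; CPU on switch normal yes; TTL-expired ICMP seen NO; interface resets NO; retransmits up NO
(B) QoS misclassification — throughput capped below line rate yes; CPU on switch normal yes; TTL-expired ICMP seen NO; interface resets yes; retransmits up yes
(C) duplex mismatch — accounts for every observation (throughput capped below line rate via retransmits up → throughput capped below line rate)
(D) MAC flapping — does not account for TTL-expired ICMP seen, interface resets
(E) BGP route flap — does not account for TTL-expired ICMP seen
(F) NAT table exhaustion — throughput capped below line rate yes; CPU on switch normal NO; TTL-expired ICMP seen NO; interface resets NO; retransmits up yes
(C) is the only candidate with no mismatches.

C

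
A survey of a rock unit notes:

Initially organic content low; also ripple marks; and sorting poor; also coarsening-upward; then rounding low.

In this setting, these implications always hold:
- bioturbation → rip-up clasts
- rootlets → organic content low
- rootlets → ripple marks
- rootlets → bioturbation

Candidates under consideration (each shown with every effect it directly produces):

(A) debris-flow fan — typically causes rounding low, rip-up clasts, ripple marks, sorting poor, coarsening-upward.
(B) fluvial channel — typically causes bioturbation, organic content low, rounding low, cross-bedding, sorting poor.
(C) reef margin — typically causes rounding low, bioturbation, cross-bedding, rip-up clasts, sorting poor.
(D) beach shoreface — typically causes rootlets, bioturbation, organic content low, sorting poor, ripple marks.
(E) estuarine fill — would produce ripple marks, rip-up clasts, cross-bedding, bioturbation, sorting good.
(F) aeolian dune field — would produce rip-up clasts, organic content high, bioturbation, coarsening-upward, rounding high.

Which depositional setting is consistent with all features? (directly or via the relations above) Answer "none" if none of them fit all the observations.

Checking each candidate against the observations:
(A) debris-flow fan — organic content low miss; ripple marks match; sorting poor match; coarsening-upward match; rounding low match
(B) fluvial channel — organic content low match; ripple marks miss; sorting poor match; coarsening-upward miss; rounding low match
(C) reef margin — organic content low miss; ripple marks miss; sorting poor match; coarsening-upward miss; rounding low match
(D) beach shoreface — does not account for coarsening-upward, rounding low
(E) estuarine fill — organic content low miss; ripple marks match; sorting poor miss; coarsening-upward miss; rounding low miss
(F) aeolian dune field — organic content low miss; ripple marks miss; sorting poor miss; coarsening-upward match; rounding low miss
None of the listed candidates fits everything.

none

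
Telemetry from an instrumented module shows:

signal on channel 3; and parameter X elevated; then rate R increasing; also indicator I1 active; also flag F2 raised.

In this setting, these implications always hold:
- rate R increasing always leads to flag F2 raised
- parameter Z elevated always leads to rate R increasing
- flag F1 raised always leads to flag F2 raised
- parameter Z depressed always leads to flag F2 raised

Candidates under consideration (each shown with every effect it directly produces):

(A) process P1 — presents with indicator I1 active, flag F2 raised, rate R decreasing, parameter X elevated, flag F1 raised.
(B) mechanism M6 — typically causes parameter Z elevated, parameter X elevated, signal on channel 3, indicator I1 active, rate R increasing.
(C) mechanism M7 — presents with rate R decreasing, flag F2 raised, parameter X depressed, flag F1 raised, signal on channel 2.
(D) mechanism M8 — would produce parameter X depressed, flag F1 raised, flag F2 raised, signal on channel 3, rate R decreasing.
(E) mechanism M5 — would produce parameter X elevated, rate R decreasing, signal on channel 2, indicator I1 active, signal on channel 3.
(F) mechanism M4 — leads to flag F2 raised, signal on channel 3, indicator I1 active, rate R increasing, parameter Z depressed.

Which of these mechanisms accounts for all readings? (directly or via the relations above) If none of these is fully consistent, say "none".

For each candidate, compare predicted effects to what was observed:
(A) process P1 — fails on signal on channel 3, rate R increasing (predicts rate R decreasing, not rate R increasing)
(B) mechanism M6 — accounts for every observation (flag F2 raised by rate R increasing → flag F2 raised)
(C) mechanism M7 — signal on channel 3 miss; parameter X elevated miss; rate R increasing miss; indicator I1 active miss; flag F2 raised match
(D) mechanism M8 — signal on channel 3 match; parameter X elevated miss; rate R increasing miss; indicator I1 active miss; flag F2 raised match
(E) mechanism M5 — fails on rate R increasing, flag F2 raised (predicts rate R decreasing, not rate R increasing)
(F) mechanism M4 — does not account for parameter X elevated
Only (B) is consistent with every observation.

B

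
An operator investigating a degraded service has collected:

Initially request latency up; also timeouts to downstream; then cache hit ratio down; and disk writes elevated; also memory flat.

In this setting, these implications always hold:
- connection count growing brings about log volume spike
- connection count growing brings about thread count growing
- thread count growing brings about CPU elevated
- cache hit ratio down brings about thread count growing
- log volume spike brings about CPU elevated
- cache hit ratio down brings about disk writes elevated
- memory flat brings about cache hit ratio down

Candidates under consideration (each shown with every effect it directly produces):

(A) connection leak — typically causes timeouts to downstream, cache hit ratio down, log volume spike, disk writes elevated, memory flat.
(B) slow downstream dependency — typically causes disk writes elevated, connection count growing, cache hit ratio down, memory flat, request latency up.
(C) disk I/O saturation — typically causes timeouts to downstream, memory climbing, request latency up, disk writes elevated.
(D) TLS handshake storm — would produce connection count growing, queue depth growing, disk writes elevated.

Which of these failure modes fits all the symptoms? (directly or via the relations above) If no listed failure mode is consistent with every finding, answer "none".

none

For each candidate, compare predicted effects to what was observed:
(A) connection leak — does not account for request latency up
(B) slow downstream dependency — request latency up yes; timeouts to downstream NO; cache hit ratio down yes; disk writes elevated yes; memory flat yes
(C) disk I/O saturation — fails on cache hit ratio down, memory flat (predicts memory climbing, not memory flat)
(D) TLS handshake storm — request latency up NO; timeouts to downstream NO; cache hit ratio down NO; disk writes elevated yes; memory flat NO
None of the listed candidates fits everything.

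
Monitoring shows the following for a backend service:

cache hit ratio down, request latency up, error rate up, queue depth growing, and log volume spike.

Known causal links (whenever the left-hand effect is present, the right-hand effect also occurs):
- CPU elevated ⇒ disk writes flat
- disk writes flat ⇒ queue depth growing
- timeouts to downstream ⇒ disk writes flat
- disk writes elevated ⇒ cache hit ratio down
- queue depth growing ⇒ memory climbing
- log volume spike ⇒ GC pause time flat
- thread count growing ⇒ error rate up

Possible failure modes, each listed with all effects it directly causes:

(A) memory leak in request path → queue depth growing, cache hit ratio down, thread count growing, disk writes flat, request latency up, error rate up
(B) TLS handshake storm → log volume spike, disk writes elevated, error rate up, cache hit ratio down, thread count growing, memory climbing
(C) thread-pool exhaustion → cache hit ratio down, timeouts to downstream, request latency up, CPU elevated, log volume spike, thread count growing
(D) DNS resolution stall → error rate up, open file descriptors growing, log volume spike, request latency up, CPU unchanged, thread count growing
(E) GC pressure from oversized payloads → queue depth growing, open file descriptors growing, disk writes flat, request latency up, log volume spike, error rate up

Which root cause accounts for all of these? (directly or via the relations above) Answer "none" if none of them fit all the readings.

C

Checking each candidate against the observations:
(A) memory leak in request path — does not account for log volume spike
(B) TLS handshake storm — cache hit ratio down yes; request latency up NO; error rate up yes; queue depth growing NO; log volume spike yes
(C) thread-pool exhaustion — cache hit ratio down yes; request latency up yes; error rate up yes (through thread count growing → error rate up); queue depth growing yes (through CPU elevated → disk writes flat → queue depth growing); log volume spike yes
(D) DNS resolution stall — cache hit ratio down NO; request latency up yes; error rate up yes; queue depth growing NO; log volume spike yes
(E) GC pressure from oversized payloads — does not account for cache hit ratio down
(C) alone accounts for all the evidence.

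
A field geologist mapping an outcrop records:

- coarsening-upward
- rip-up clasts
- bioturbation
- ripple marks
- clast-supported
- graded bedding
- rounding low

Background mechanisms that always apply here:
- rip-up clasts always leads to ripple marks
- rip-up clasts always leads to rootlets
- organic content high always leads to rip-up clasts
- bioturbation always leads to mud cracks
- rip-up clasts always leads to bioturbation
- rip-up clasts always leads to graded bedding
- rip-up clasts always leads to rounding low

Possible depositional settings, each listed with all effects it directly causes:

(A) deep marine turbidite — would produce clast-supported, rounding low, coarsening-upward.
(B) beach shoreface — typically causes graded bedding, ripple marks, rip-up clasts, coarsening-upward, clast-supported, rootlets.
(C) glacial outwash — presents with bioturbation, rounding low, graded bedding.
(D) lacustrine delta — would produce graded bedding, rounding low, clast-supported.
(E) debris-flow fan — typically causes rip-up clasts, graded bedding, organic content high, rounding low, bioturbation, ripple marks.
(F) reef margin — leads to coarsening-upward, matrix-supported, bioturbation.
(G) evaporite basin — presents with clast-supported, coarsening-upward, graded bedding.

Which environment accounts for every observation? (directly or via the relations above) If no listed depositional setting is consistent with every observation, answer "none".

B

For each candidate, compare predicted effects to what was observed:
(A) deep marine turbidite — coarsening-upward match; rip-up clasts miss; bioturbation miss; ripple marks miss; clast-supported match; graded bedding miss; rounding low match
(B) beach shoreface — accounts for every observation (bioturbation by rip-up clasts → bioturbation)
(C) glacial outwash — coarsening-upward miss; rip-up clasts miss; bioturbation match; ripple marks miss; clast-supported miss; graded bedding match; rounding low match
(D) lacustrine delta — does not account for coarsening-upward, rip-up clasts, bioturbation, ripple marks
(E) debris-flow fan — does not account for coarsening-upward, clast-supported
(F) reef margin — fails on rip-up clasts, ripple marks, clast-supported, graded bedding, rounding low (predicts matrix-supported, not clast-supported)
(G) evaporite basin — coarsening-upward match; rip-up clasts miss; bioturbation miss; ripple marks miss; clast-supported match; graded bedding match; rounding low miss
(B) alone accounts for all the evidence.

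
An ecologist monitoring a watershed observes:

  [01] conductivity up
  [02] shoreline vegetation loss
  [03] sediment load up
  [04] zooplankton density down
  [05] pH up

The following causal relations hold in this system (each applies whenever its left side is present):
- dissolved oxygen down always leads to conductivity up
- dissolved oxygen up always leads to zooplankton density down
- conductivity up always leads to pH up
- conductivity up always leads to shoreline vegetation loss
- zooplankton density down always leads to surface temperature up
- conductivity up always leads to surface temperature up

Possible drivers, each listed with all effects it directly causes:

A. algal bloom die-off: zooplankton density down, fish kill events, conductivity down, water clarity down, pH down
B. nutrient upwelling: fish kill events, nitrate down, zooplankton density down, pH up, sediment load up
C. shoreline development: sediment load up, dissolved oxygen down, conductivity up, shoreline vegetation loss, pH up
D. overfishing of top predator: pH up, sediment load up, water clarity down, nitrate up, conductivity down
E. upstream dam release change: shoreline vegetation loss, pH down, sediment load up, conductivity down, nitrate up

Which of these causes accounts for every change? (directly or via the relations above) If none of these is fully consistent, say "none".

Checking each candidate against the observations:
(A) algal bloom die-off — fails on conductivity up, shoreline vegetation loss, sediment load up, pH up (predicts conductivity down, not conductivity up; predicts pH down, not pH up)
(B) nutrient upwelling — does not account for conductivity up, shoreline vegetation loss
(C) shoreline development — conductivity up match; shoreline vegetation loss match; sediment load up match; zooplankton density down miss; pH up match
(D) overfishing of top predator — fails on conductivity up, shoreline vegetation loss, zooplankton density down (predicts conductivity down, not conductivity up)
(E) upstream dam release change — fails on conductivity up, zooplankton density down, pH up (predicts conductivity down, not conductivity up; predicts pH down, not pH up)
No candidate is consistent with all observations.

none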